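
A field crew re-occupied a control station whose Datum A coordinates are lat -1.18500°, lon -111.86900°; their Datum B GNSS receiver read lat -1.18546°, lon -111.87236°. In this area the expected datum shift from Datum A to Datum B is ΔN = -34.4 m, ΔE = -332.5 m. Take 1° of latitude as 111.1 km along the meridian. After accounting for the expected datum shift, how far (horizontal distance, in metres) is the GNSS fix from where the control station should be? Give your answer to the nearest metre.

44 m

Observed coordinate differences: Δφ = -0.00046°, Δλ = -0.00336°.
Converting to metres (1° lat = 111100 m, cos φ = 0.999786): observed ΔN = -51.1 m, observed ΔE = -373.2 m.
Subtracting the expected shift leaves a residual of -51.1 − (-34.4) = -16.7 m north and -373.2 − (-332.5) = -40.7 m east.
Residual distance = √((-16.7)² + (-40.7)²) = 44.0 m.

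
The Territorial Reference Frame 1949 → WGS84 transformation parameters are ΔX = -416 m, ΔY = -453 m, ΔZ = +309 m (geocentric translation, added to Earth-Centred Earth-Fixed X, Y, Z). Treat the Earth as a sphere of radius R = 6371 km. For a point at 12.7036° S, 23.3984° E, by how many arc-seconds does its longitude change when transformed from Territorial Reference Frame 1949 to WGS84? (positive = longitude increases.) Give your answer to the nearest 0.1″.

Δλ = -8.3″

sin φ = -0.219907, cos φ = 0.975521, sin λ = 0.397122, cos λ = 0.917766.
East component: ΔE = −sin λ·ΔX + cos λ·ΔY = −(0.397122)(-416) + (0.917766)(-453) = -250.55 m.
1° of latitude spans πR/180 = 111195 m; at latitude φ, 1° of longitude spans that × cos φ = 108473.0 m, so Δλ = -250.55 / 108473.0 × 3600 = -8.315″.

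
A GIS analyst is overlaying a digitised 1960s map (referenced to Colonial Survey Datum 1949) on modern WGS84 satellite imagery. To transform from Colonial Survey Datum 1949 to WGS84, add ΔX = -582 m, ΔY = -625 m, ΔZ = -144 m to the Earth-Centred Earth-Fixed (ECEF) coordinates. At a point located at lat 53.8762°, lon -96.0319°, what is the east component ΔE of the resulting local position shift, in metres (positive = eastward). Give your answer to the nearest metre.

The local east axis at (φ, λ) is (−sin λ, cos λ, 0), so ΔE = −sin(-96.0319°)·(-582) + cos(-96.0319°)·(-625) = -513.10 m.

ΔE = -513 m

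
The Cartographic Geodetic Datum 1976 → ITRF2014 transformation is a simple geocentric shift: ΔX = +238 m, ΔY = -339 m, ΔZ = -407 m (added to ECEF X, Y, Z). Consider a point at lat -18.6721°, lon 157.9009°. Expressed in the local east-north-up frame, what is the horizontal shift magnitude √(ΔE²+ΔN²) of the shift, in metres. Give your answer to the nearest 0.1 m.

545.4 m

At φ = -18.6721°, λ = 157.9009°: sin φ = -0.320152, cos φ = 0.947366, sin λ = 0.376210, cos λ = -0.926535.
ΔE = −sin λ·ΔX + cos λ·ΔY = −(0.376210)·(238) + (-0.926535)·(-339) = 224.56 m.
ΔN = −sin φ cos λ·ΔX − sin φ sin λ·ΔY + cos φ·ΔZ = −(-0.320152)(-0.926535)(238) − (-0.320152)(0.376210)(-339) + (0.947366)(-407) = -497.01 m.
Horizontal magnitude = √(ΔE² + ΔN²) = √(224.56² + (-497.01)²) = 545.38 m.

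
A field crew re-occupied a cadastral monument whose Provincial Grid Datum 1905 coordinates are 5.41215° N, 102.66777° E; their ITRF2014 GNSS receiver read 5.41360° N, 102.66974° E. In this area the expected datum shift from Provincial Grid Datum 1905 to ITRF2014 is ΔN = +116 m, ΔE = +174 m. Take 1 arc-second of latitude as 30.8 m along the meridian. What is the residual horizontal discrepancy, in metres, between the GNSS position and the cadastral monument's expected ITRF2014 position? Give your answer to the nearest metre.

Observed coordinate differences: Δφ = +0.00145°, Δλ = +0.00197°.
Converting to metres (1° lat = 110880 m, cos φ = 0.995542): observed ΔN = 160.8 m, observed ΔE = 217.5 m.
Subtracting the expected shift leaves a residual of 160.8 − (116) = 44.8 m north and 217.5 − (174) = 43.5 m east.
Residual distance = √(44.8² + 43.5²) = 62.4 m.

62 m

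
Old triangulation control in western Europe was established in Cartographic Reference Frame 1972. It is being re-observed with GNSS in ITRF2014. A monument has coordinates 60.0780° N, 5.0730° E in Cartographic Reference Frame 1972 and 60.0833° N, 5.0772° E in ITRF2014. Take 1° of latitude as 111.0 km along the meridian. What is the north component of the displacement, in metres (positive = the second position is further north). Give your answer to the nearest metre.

ΔN = 588 m

Δφ = 60.0833° − 60.0780° = +0.0053°; Δλ = 5.0772° − 5.0730° = +0.0042°.
ΔN = Δφ × 111000 = 588.3 m; ΔE = Δλ × 111000 × cos(60.0780°) = +0.0042 × 111000 × 0.498821 = 232.6 m.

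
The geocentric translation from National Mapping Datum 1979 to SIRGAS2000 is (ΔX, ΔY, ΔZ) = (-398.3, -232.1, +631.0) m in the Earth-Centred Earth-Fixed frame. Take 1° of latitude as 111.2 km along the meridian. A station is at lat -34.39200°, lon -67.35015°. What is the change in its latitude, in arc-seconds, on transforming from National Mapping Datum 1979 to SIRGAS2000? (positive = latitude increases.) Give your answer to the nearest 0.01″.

Δφ = 17.97″

sin φ = -0.564852, cos φ = 0.825192, sin λ = -0.922876, cos λ = 0.385098.
North component: ΔN = −sin φ cos λ·ΔX − sin φ sin λ·ΔY + cos φ·ΔZ = −(-0.564852)(0.385098)(-398.3) − (-0.564852)(-0.922876)(-232.1) + (0.825192)(631.0) = 555.05 m.
1° of latitude spans 111200 m, so Δφ = 555.05 / 111200 × 3600 = 17.969″.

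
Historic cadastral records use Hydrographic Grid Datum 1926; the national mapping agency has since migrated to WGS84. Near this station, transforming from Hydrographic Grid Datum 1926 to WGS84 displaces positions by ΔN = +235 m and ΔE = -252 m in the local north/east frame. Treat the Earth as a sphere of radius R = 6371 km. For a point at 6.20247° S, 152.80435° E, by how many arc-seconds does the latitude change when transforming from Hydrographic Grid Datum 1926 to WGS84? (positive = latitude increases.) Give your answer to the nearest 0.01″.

On a sphere of radius R, 1 rad of latitude = R, so Δφ = ΔN / R = 235.0 / 6371000 = 3.6886e-05 rad = 7.608″.

Δφ = 7.61″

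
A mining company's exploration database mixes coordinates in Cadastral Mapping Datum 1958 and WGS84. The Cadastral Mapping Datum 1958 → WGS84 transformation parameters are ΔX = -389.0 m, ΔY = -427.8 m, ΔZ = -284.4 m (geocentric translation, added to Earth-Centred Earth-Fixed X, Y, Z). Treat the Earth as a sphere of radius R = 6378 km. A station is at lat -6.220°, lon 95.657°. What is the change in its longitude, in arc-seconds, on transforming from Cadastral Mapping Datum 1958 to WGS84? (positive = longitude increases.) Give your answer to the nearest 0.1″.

sin φ = -0.108346, cos φ = 0.994113, sin λ = 0.995130, cos λ = -0.098573.
East component: ΔE = −sin λ·ΔX + cos λ·ΔY = −(0.995130)(-389.0) + (-0.098573)(-427.8) = 429.28 m.
1° of latitude spans πR/180 = 111317 m; at latitude φ, 1° of longitude spans that × cos φ = 110661.8 m, so Δλ = 429.28 / 110661.8 × 3600 = 13.965″.

Δλ = 14.0″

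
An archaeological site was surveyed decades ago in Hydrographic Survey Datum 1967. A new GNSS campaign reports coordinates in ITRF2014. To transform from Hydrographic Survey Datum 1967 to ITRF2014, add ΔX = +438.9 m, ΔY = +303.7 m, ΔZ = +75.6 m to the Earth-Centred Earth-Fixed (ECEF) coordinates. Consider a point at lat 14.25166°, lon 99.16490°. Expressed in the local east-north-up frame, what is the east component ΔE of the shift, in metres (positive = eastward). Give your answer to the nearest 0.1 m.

At φ = 14.25166°, λ = 99.16490°: sin φ = 0.246181, cos φ = 0.969224, sin λ = 0.987234, cos λ = -0.159276.
ΔE = −sin λ·ΔX + cos λ·ΔY = −(0.987234)·(438.9) + (-0.159276)·(303.7) = -481.67 m.

ΔE = -481.7 m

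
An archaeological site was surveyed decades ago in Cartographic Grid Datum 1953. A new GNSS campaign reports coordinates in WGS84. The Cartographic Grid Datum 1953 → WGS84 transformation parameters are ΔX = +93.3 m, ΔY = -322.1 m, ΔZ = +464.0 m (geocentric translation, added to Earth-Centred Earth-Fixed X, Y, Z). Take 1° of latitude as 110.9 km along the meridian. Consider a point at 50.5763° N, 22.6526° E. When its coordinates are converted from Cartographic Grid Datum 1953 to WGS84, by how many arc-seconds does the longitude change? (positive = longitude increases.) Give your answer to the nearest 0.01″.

Δλ = -17.03″

sin φ = 0.772471, cos φ = 0.635050, sin λ = 0.385143, cos λ = 0.922857.
East component: ΔE = −sin λ·ΔX + cos λ·ΔY = −(0.385143)(93.3) + (0.922857)(-322.1) = -333.19 m.
1° of latitude spans 110900 m; at latitude φ, 1° of longitude spans that × cos φ = 70427.1 m, so Δλ = -333.19 / 70427.1 × 3600 = -17.031″.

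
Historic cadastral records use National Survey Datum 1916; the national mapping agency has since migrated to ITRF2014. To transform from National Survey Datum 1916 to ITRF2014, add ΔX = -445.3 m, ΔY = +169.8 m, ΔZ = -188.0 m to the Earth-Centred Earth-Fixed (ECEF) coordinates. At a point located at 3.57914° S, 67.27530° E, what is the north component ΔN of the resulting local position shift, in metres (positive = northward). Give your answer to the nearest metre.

ΔN = -189 m

At φ = -3.57914°, λ = 67.27530°: sin φ = -0.062427, cos φ = 0.998050, sin λ = 0.922372, cos λ = 0.386304.
ΔN = −sin φ cos λ·ΔX − sin φ sin λ·ΔY + cos φ·ΔZ = −(-0.062427)(0.386304)(-445.3) − (-0.062427)(0.922372)(169.8) + (0.998050)(-188.0) = -188.59 m.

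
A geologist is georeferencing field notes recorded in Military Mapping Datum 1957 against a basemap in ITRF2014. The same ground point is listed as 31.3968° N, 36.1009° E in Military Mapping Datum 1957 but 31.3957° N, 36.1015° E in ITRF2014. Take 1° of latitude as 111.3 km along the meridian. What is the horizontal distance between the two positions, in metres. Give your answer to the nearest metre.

135 m

Δφ = 31.3957° − 31.3968° = -0.0011°; Δλ = 36.1015° − 36.1009° = +0.0006°.
ΔN = Δφ × 111300 = -122.4 m; ΔE = Δλ × 111300 × cos(31.3968°) = +0.0006 × 111300 × 0.853580 = 57.0 m.
Distance = √(ΔE² + ΔN²) = √(57.0² + (-122.4)²) = 135.0 m.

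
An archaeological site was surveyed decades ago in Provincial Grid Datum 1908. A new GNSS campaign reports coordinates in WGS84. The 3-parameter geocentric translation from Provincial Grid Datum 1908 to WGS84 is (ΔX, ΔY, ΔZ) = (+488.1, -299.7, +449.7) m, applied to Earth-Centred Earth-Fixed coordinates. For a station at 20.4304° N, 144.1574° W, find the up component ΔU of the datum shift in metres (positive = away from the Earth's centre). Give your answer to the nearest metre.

The local up (radial) axis is (cos φ cos λ, cos φ sin λ, sin φ), giving ΔU = -370.779 + 164.453 + 156.976 = -49.35 m.

ΔU = -49 m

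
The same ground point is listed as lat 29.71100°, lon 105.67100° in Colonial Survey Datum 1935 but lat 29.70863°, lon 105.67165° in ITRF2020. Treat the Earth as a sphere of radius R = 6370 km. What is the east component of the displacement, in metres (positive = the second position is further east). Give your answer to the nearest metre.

Δφ = 29.70863° − 29.71100° = -0.00237°; Δλ = 105.67165° − 105.67100° = +0.00065°.
1° along a meridian = πR/180 = 111177 m.
ΔN = Δφ × 111177 = -263.5 m; ΔE = Δλ × 111177 × cos(29.71100°) = +0.00065 × 111177 × 0.868536 = 62.8 m.

ΔE = 63 m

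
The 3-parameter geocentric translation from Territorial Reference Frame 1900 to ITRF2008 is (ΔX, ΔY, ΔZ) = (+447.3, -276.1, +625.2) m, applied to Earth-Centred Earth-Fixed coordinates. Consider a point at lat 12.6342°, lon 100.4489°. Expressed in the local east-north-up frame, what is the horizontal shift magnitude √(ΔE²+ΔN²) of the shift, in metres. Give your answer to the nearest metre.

790 m

At φ = 12.6342°, λ = 100.4489°: sin φ = 0.218726, cos φ = 0.975786, sin λ = 0.983417, cos λ = -0.181359.
ΔE = −sin λ·ΔX + cos λ·ΔY = −(0.983417)·(447.3) + (-0.181359)·(-276.1) = -389.81 m.
ΔN = −sin φ cos λ·ΔX − sin φ sin λ·ΔY + cos φ·ΔZ = −(0.218726)(-0.181359)(447.3) − (0.218726)(0.983417)(-276.1) + (0.975786)(625.2) = 687.19 m.
Horizontal magnitude = √(ΔE² + ΔN²) = √((-389.81)² + 687.19²) = 790.05 m.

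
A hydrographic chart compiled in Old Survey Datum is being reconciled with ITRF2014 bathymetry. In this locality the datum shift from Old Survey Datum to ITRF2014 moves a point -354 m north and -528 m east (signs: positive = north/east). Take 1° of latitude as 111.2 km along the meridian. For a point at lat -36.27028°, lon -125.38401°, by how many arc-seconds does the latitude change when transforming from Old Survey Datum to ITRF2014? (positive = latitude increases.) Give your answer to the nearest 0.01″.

Δφ = -11.46″

1° of latitude = 111.2 km, so Δφ = -354.0 / 111200 = -0.0031835° = -11.460″.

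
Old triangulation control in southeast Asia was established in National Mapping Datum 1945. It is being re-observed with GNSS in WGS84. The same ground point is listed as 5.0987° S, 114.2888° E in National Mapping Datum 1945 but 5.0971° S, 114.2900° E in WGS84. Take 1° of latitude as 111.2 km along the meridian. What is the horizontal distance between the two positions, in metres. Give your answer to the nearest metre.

222 m

Δφ = -5.0971° − -5.0987° = +0.0016°; Δλ = 114.2900° − 114.2888° = +0.0012°.
ΔN = Δφ × 111200 = 177.9 m; ΔE = Δλ × 111200 × cos(-5.0987°) = +0.0012 × 111200 × 0.996043 = 132.9 m.
Distance = √(ΔE² + ΔN²) = √(132.9² + 177.9²) = 222.1 m.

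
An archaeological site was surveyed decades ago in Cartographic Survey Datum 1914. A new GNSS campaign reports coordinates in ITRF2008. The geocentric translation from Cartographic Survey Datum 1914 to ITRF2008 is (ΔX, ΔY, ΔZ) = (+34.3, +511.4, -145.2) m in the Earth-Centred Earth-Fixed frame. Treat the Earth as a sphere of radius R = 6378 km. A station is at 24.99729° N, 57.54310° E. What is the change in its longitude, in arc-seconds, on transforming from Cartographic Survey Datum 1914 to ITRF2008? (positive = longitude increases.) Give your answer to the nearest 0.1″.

Δλ = 8.8″

sin φ = 0.422575, cos φ = 0.906328, sin λ = 0.843795, cos λ = 0.536665.
East component: ΔE = −sin λ·ΔX + cos λ·ΔY = −(0.843795)(34.3) + (0.536665)(511.4) = 245.51 m.
1° of latitude spans πR/180 = 111317 m; at latitude φ, 1° of longitude spans that × cos φ = 100889.8 m, so Δλ = 245.51 / 100889.8 × 3600 = 8.760″.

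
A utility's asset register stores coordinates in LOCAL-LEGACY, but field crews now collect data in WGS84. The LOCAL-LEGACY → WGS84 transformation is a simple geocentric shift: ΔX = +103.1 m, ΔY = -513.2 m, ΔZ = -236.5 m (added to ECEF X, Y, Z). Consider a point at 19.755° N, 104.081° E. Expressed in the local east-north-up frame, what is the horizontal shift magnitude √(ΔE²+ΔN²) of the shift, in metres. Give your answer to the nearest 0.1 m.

At φ = 19.755°, λ = 104.081°: sin φ = 0.337999, cos φ = 0.941147, sin λ = 0.969953, cos λ = -0.243293.
ΔE = −sin λ·ΔX + cos λ·ΔY = −(0.969953)·(103.1) + (-0.243293)·(-513.2) = 24.86 m.
ΔN = −sin φ cos λ·ΔX − sin φ sin λ·ΔY + cos φ·ΔZ = −(0.337999)(-0.243293)(103.1) − (0.337999)(0.969953)(-513.2) + (0.941147)(-236.5) = -45.85 m.
Horizontal magnitude = √(ΔE² + ΔN²) = √(24.86² + (-45.85)²) = 52.16 m.

52.2 m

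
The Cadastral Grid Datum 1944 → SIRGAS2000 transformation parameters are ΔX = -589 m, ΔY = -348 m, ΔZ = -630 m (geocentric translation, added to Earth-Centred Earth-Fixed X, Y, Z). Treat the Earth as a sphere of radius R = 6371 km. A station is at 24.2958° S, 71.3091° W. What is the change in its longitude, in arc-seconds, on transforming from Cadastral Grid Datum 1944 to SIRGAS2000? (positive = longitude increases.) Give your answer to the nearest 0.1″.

Δλ = -23.8″

sin φ = -0.411448, cos φ = 0.911433, sin λ = -0.947261, cos λ = 0.320463.
East component: ΔE = −sin λ·ΔX + cos λ·ΔY = −(-0.947261)(-589) + (0.320463)(-348) = -669.46 m.
1° of latitude spans πR/180 = 111195 m; at latitude φ, 1° of longitude spans that × cos φ = 101346.8 m, so Δλ = -669.46 / 101346.8 × 3600 = -23.780″.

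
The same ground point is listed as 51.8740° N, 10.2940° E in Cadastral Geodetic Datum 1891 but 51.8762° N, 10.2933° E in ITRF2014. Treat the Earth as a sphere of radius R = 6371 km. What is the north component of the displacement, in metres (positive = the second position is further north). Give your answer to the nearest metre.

ΔN = 245 m

Δφ = 51.8762° − 51.8740° = +0.0022°; Δλ = 10.2933° − 10.2940° = -0.0007°.
1° along a meridian = πR/180 = 111195 m.
ΔN = Δφ × 111195 = 244.6 m; ΔE = Δλ × 111195 × cos(51.8740°) = -0.0007 × 111195 × 0.617393 = -48.1 m.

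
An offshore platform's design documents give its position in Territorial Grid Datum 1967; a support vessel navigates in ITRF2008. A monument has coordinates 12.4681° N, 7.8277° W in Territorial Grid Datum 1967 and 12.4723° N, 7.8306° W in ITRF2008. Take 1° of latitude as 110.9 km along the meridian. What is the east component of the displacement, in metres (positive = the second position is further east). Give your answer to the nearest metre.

Δφ = 12.4723° − 12.4681° = +0.0042°; Δλ = -7.8306° − -7.8277° = -0.0029°.
ΔN = Δφ × 110900 = 465.8 m; ΔE = Δλ × 110900 × cos(12.4681°) = -0.0029 × 110900 × 0.976416 = -314.0 m.

ΔE = -314 m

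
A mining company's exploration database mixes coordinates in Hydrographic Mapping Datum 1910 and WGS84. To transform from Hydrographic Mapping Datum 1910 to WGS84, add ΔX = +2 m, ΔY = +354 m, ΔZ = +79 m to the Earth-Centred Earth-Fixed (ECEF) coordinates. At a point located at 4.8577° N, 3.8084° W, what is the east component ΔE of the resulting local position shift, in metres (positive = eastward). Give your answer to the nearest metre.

ΔE = 353 m

At φ = 4.8577°, λ = -3.8084°: sin φ = 0.084681, cos φ = 0.996408, sin λ = -0.066420, cos λ = 0.997792.
ΔE = −sin λ·ΔX + cos λ·ΔY = −(-0.066420)·(2) + (0.997792)·(354) = 353.35 m.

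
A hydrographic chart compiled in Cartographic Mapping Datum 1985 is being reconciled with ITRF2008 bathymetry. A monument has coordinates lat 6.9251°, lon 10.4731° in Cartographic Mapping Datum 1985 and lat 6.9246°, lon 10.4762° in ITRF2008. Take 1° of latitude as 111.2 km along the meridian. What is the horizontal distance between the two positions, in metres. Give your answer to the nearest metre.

347 m

Δφ = 6.9246° − 6.9251° = -0.0005°; Δλ = 10.4762° − 10.4731° = +0.0031°.
ΔN = Δφ × 111200 = -55.6 m; ΔE = Δλ × 111200 × cos(6.9251°) = +0.0031 × 111200 × 0.992705 = 342.2 m.
Distance = √(ΔE² + ΔN²) = √(342.2² + (-55.6)²) = 346.7 m.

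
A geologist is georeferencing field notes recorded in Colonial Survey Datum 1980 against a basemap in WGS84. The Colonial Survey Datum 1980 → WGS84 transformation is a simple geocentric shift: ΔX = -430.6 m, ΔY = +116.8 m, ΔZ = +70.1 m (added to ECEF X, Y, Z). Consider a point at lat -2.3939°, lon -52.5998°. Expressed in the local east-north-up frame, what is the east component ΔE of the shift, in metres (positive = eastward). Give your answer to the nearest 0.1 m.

ΔE = -271.1 m

At φ = -2.3939°, λ = -52.5998°: sin φ = -0.041769, cos φ = 0.999127, sin λ = -0.794413, cos λ = 0.607379.
ΔE = −sin λ·ΔX + cos λ·ΔY = −(-0.794413)·(-430.6) + (0.607379)·(116.8) = -271.13 m.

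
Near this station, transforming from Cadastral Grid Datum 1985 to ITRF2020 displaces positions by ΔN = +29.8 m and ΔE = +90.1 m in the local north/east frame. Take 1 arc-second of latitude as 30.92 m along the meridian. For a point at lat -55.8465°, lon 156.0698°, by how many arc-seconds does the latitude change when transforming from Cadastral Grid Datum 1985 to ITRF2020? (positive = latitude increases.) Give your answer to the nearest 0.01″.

1″ of latitude = 30.92 m, so Δφ = 29.8 / 30.92 = 0.964″.

Δφ = 0.96″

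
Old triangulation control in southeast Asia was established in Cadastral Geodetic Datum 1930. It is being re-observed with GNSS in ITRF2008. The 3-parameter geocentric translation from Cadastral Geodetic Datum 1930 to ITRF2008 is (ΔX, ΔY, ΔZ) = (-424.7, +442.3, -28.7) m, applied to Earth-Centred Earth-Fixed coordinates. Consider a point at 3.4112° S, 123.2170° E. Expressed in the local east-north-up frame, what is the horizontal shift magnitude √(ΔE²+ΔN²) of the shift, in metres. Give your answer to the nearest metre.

The local east axis at (φ, λ) is (−sin λ, cos λ, 0), so ΔE = −sin(123.2170°)·(-424.7) + cos(123.2170°)·442.3 = 113.01 m.
The local north axis is (−sin φ cos λ, −sin φ sin λ, cos φ), giving ΔN = 13.843 + 22.017 − 28.649 = 7.21 m.
Horizontal magnitude = √(ΔE² + ΔN²) = √(113.01² + 7.21²) = 113.24 m.

113 m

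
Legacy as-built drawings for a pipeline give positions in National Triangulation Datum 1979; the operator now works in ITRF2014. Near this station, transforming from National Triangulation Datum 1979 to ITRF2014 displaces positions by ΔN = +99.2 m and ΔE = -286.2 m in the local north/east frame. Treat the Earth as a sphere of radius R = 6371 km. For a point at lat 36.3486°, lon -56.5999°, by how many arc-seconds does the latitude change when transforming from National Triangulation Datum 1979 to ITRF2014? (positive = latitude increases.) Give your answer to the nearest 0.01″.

On a sphere of radius R, 1 rad of latitude = R, so Δφ = ΔN / R = 99.2 / 6371000 = 1.5571e-05 rad = 3.212″.

Δφ = 3.21″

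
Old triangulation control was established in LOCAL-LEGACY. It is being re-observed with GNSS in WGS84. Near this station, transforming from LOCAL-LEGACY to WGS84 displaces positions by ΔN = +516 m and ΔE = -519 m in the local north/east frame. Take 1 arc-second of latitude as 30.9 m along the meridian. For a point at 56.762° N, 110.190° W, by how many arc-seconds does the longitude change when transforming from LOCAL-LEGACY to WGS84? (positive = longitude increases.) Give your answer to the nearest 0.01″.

Δλ = -30.64″

At latitude 56.762°, cos φ = 0.548118.
1″ of longitude at this latitude = 30.90 × cos φ = 16.9368 m, so Δλ = -519.0 / 16.9368 = -30.643″.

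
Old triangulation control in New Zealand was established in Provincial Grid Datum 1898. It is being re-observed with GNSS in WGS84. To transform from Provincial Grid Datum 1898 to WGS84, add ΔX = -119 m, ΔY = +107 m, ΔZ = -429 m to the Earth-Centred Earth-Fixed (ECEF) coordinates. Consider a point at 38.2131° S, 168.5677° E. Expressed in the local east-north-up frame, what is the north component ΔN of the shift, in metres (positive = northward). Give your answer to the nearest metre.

The local north axis is (−sin φ cos λ, −sin φ sin λ, cos φ), giving ΔN = 72.151 + 13.119 − 337.072 = -251.80 m.

ΔN = -252 m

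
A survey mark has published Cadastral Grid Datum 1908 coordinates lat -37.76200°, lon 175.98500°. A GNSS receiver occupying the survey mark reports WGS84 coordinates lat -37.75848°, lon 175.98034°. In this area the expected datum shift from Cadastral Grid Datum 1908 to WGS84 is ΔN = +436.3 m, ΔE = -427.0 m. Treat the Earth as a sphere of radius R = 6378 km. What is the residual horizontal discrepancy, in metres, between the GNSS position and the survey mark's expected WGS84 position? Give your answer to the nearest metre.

48 m

Observed coordinate differences: Δφ = +0.00352°, Δλ = -0.00466°.
Converting to metres (1° lat = 111317 m, cos φ = 0.790561): observed ΔN = 391.8 m, observed ΔE = -410.1 m.
Subtracting the expected shift leaves a residual of 391.8 − (436.3) = -44.5 m north and -410.1 − (-427.0) = 16.9 m east.
Residual distance = √((-44.5)² + 16.9²) = 47.6 m.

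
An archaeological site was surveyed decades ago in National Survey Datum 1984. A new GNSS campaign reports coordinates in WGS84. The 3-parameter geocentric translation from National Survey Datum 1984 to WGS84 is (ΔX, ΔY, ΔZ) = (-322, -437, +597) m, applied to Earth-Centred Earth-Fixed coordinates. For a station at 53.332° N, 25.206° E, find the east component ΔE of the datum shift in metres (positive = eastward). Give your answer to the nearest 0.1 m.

ΔE = -258.3 m

At φ = 53.332°, λ = 25.206°: sin φ = 0.802109, cos φ = 0.597177, sin λ = 0.425874, cos λ = 0.904782.
ΔE = −sin λ·ΔX + cos λ·ΔY = −(0.425874)·(-322) + (0.904782)·(-437) = -258.26 m.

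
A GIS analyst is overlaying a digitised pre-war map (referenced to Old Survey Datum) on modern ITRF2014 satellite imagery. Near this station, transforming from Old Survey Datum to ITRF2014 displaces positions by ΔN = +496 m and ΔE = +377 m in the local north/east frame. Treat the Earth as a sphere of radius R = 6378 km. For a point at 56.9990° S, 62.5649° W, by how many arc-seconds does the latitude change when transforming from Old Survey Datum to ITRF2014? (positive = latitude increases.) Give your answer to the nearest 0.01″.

Δφ = 16.04″

On a sphere of radius R, 1 rad of latitude = R, so Δφ = ΔN / R = 496.0 / 6378000 = 7.7767e-05 rad = 16.041″.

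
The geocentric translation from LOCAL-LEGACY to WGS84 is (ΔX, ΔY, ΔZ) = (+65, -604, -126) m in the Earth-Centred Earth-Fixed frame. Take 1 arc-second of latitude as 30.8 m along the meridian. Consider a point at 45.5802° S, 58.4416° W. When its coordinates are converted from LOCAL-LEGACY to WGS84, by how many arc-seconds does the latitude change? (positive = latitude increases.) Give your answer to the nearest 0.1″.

Δφ = 9.9″

sin φ = -0.714231, cos φ = 0.699910, sin λ = -0.852107, cos λ = 0.523367.
North component: ΔN = −sin φ cos λ·ΔX − sin φ sin λ·ΔY + cos φ·ΔZ = −(-0.714231)(0.523367)(65) − (-0.714231)(-0.852107)(-604) + (0.699910)(-126) = 303.70 m.
1° of latitude spans 3600 × 30.80 = 110880 m, so Δφ = 303.70 / 110880 × 3600 = 9.861″.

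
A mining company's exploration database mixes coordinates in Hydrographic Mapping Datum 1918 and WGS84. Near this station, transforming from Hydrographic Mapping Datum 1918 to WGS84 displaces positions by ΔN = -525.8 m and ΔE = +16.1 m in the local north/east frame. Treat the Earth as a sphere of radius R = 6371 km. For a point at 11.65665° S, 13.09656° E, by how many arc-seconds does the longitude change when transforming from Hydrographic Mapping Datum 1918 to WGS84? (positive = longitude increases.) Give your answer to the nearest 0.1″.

Δλ = 0.5″

At latitude -11.65665°, cos φ = 0.979376.
One radian of longitude at latitude φ spans R cos φ, so Δλ = ΔE / (R cos φ) = 16.1 / (6371000 × 0.979376) = 2.5803e-06 rad = 0.532″.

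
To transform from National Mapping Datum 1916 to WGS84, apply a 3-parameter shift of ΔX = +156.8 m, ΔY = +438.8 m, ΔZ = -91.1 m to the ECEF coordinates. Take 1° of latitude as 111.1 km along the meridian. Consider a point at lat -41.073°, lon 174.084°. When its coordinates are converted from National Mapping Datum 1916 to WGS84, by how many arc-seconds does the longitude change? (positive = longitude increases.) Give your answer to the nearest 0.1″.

sin φ = -0.657020, cos φ = 0.753873, sin λ = 0.103070, cos λ = -0.994674.
East component: ΔE = −sin λ·ΔX + cos λ·ΔY = −(0.103070)(156.8) + (-0.994674)(438.8) = -452.62 m.
1° of latitude spans 111100 m; at latitude φ, 1° of longitude spans that × cos φ = 83755.3 m, so Δλ = -452.62 / 83755.3 × 3600 = -19.455″.

Δλ = -19.5″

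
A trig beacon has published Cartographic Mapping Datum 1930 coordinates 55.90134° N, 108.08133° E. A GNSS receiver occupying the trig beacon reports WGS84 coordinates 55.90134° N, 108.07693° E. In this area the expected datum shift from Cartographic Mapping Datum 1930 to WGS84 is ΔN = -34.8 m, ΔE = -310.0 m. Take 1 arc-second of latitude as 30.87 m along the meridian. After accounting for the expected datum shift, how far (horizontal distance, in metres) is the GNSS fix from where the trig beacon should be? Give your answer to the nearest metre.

50 m

Observed coordinate differences: Δφ = +0.00000°, Δλ = -0.00440°.
Converting to metres (1° lat = 111132 m, cos φ = 0.560620): observed ΔN = 0.0 m, observed ΔE = -274.1 m.
Subtracting the expected shift leaves a residual of 0.0 − (-34.8) = 34.8 m north and -274.1 − (-310.0) = 35.9 m east.
Residual distance = √(34.8² + 35.9²) = 50.0 m.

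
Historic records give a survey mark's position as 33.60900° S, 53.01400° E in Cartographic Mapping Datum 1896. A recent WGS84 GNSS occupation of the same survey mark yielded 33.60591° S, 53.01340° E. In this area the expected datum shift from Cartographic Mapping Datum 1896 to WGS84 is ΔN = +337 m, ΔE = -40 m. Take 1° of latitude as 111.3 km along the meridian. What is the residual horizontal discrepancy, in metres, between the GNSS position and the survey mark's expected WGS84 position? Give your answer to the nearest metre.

17 m

Observed coordinate differences: Δφ = +0.00309°, Δλ = -0.00060°.
Converting to metres (1° lat = 111300 m, cos φ = 0.832834): observed ΔN = 343.9 m, observed ΔE = -55.6 m.
Subtracting the expected shift leaves a residual of 343.9 − (337) = 6.9 m north and -55.6 − (-40) = -15.6 m east.
Residual distance = √(6.9² + (-15.6)²) = 17.1 m.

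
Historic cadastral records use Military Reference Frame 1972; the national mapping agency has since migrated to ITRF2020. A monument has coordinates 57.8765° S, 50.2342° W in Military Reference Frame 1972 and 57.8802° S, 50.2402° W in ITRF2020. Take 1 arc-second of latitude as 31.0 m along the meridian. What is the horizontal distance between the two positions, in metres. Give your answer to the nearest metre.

Δφ = -57.8802° − -57.8765° = -0.0037°; Δλ = -50.2402° − -50.2342° = -0.0060°.
1° of latitude = 3600 × 31.00 = 111600 m.
ΔN = Δφ × 111600 = -412.9 m; ΔE = Δλ × 111600 × cos(-57.8765°) = -0.0060 × 111600 × 0.531746 = -356.1 m.
Distance = √(ΔE² + ΔN²) = √((-356.1)² + (-412.9)²) = 545.2 m.

545 m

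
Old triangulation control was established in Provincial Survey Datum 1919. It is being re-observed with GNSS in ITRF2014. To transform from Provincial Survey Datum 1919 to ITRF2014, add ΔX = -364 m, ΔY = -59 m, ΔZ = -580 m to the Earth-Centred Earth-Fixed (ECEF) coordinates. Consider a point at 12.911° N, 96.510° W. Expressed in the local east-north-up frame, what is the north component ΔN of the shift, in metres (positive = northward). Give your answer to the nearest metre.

The local north axis is (−sin φ cos λ, −sin φ sin λ, cos φ), giving ΔN = -9.221 − 13.098 − 565.337 = -587.66 m.

ΔN = -588 m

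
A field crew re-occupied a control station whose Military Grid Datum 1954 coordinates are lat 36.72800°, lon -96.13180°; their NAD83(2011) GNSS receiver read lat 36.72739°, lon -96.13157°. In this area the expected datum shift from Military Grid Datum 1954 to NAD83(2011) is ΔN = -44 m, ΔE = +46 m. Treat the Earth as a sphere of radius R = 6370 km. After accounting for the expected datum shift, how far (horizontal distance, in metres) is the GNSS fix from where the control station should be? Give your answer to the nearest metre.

Observed coordinate differences: Δφ = -0.00061°, Δλ = +0.00023°.
Converting to metres (1° lat = 111177 m, cos φ = 0.801483): observed ΔN = -67.8 m, observed ΔE = 20.5 m.
Subtracting the expected shift leaves a residual of -67.8 − (-44) = -23.8 m north and 20.5 − (46) = -25.5 m east.
Residual distance = √((-23.8)² + (-25.5)²) = 34.9 m.

35 m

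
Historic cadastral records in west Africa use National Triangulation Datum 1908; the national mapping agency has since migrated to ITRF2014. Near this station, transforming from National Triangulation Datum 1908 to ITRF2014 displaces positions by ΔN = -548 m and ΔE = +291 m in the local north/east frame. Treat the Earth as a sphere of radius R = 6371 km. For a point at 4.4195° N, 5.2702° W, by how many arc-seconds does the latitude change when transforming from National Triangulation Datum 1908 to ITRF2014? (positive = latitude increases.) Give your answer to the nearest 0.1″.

On a sphere of radius R, 1 rad of latitude = R, so Δφ = ΔN / R = -548.0 / 6371000 = -8.6015e-05 rad = -17.742″.

Δφ = -17.7″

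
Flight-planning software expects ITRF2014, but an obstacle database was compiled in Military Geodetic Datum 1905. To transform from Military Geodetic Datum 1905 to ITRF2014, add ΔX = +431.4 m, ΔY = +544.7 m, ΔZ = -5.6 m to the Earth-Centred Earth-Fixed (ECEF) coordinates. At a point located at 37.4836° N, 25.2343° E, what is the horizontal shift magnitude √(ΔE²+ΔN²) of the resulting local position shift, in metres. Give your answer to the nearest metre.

492 m

At φ = 37.4836°, λ = 25.2343°: sin φ = 0.608534, cos φ = 0.793528, sin λ = 0.426321, cos λ = 0.904572.
ΔE = −sin λ·ΔX + cos λ·ΔY = −(0.426321)·(431.4) + (0.904572)·(544.7) = 308.81 m.
ΔN = −sin φ cos λ·ΔX − sin φ sin λ·ΔY + cos φ·ΔZ = −(0.608534)(0.904572)(431.4) − (0.608534)(0.426321)(544.7) + (0.793528)(-5.6) = -383.23 m.
Horizontal magnitude = √(ΔE² + ΔN²) = √(308.81² + (-383.23)²) = 492.16 m.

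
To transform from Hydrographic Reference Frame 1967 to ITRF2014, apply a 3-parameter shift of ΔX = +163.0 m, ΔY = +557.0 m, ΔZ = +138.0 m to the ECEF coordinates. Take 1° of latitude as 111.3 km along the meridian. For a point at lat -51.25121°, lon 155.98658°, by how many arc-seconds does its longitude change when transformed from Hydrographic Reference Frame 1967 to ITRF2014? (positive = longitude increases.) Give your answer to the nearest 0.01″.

Δλ = -29.72″

sin φ = -0.779898, cos φ = 0.625907, sin λ = 0.406951, cos λ = -0.913450.
East component: ΔE = −sin λ·ΔX + cos λ·ΔY = −(0.406951)(163.0) + (-0.913450)(557.0) = -575.12 m.
1° of latitude spans 111300 m; at latitude φ, 1° of longitude spans that × cos φ = 69663.4 m, so Δλ = -575.12 / 69663.4 × 3600 = -29.721″.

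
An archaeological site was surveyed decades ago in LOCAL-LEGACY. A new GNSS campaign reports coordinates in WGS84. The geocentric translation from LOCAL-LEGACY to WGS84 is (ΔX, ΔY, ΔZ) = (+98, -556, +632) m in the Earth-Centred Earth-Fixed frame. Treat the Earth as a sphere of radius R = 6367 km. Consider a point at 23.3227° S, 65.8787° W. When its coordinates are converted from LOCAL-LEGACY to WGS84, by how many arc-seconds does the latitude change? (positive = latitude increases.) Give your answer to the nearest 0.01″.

sin φ = -0.395909, cos φ = 0.918290, sin λ = -0.912682, cos λ = 0.408670.
North component: ΔN = −sin φ cos λ·ΔX − sin φ sin λ·ΔY + cos φ·ΔZ = −(-0.395909)(0.408670)(98) − (-0.395909)(-0.912682)(-556) + (0.918290)(632) = 797.12 m.
1° of latitude spans πR/180 = 111125 m, so Δφ = 797.12 / 111125 × 3600 = 25.823″.

Δφ = 25.82″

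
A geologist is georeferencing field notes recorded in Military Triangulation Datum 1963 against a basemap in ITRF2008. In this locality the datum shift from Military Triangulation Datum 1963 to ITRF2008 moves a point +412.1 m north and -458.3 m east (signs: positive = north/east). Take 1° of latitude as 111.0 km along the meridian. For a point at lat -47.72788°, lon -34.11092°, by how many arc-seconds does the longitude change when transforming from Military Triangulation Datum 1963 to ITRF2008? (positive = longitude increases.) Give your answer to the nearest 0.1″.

At latitude -47.72788°, cos φ = 0.672653.
1° of longitude at this latitude = 111.0 × cos φ = 74.66 km, so Δλ = -458.3 / 74664.4 = -0.0061381° = -22.097″.

Δλ = -22.1″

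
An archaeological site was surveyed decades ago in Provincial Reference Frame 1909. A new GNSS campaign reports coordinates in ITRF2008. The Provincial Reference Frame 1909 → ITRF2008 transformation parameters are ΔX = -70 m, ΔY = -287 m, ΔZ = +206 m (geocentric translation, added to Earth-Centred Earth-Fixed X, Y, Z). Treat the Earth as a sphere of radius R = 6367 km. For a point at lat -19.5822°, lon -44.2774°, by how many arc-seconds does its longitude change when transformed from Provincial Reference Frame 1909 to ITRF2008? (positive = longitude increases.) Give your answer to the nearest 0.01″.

Δλ = -8.75″

sin φ = -0.335159, cos φ = 0.942162, sin λ = -0.698133, cos λ = 0.715968.
East component: ΔE = −sin λ·ΔX + cos λ·ΔY = −(-0.698133)(-70) + (0.715968)(-287) = -254.35 m.
1° of latitude spans πR/180 = 111125 m; at latitude φ, 1° of longitude spans that × cos φ = 104697.8 m, so Δλ = -254.35 / 104697.8 × 3600 = -8.746″.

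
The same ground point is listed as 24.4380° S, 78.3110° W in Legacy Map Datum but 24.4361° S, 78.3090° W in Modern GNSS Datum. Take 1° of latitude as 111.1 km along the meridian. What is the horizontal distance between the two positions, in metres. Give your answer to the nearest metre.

Δφ = -24.4361° − -24.4380° = +0.0019°; Δλ = -78.3090° − -78.3110° = +0.0020°.
ΔN = Δφ × 111100 = 211.1 m; ΔE = Δλ × 111100 × cos(-24.4380°) = +0.0020 × 111100 × 0.910409 = 202.3 m.
Distance = √(ΔE² + ΔN²) = √(202.3² + 211.1²) = 292.4 m.

292 m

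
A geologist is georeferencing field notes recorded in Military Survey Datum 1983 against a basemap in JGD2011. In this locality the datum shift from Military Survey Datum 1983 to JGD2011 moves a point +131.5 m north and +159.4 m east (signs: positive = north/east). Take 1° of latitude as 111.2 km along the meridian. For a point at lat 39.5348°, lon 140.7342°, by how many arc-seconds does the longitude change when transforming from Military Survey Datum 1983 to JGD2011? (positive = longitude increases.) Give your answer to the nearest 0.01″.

Δλ = 6.69″

At latitude 39.5348°, cos φ = 0.771238.
1° of longitude at this latitude = 111.2 × cos φ = 85.76 km, so Δλ = 159.4 / 85761.7 = 0.0018586° = 6.691″.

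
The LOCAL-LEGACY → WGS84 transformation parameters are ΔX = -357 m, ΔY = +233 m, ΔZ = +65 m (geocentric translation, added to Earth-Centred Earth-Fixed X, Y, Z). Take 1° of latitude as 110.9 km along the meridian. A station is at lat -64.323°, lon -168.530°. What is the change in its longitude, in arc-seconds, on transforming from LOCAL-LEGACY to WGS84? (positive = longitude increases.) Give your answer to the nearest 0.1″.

sin φ = -0.901251, cos φ = 0.433297, sin λ = -0.198855, cos λ = -0.980029.
East component: ΔE = −sin λ·ΔX + cos λ·ΔY = −(-0.198855)(-357) + (-0.980029)(233) = -299.34 m.
1° of latitude spans 110900 m; at latitude φ, 1° of longitude spans that × cos φ = 48052.7 m, so Δλ = -299.34 / 48052.7 × 3600 = -22.426″.

Δλ = -22.4″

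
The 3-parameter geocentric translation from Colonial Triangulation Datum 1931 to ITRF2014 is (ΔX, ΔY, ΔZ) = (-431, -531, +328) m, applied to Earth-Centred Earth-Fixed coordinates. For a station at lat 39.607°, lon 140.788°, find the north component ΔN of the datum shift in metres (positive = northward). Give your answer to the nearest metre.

ΔN = 254 m

The local north axis is (−sin φ cos λ, −sin φ sin λ, cos φ), giving ΔN = -212.895 + 214.011 + 252.703 = 253.82 m.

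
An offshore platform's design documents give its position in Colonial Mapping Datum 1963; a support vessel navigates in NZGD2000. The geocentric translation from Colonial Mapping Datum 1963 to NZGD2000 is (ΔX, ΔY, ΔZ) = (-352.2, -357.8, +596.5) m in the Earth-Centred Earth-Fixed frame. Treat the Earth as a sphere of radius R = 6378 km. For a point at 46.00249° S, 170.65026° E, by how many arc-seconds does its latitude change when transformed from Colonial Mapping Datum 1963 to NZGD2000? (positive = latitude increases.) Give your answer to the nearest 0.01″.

sin φ = -0.719370, cos φ = 0.694627, sin λ = 0.162460, cos λ = -0.986715.
North component: ΔN = −sin φ cos λ·ΔX − sin φ sin λ·ΔY + cos φ·ΔZ = −(-0.719370)(-0.986715)(-352.2) − (-0.719370)(0.162460)(-357.8) + (0.694627)(596.5) = 622.53 m.
1° of latitude spans πR/180 = 111317 m, so Δφ = 622.53 / 111317 × 3600 = 20.133″.

Δφ = 20.13″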